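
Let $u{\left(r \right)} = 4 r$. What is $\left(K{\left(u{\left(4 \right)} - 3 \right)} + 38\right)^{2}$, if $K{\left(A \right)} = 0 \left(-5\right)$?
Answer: $1444$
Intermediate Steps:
$K{\left(A \right)} = 0$
$\left(K{\left(u{\left(4 \right)} - 3 \right)} + 38\right)^{2} = \left(0 + 38\right)^{2} = 38^{2} = 1444$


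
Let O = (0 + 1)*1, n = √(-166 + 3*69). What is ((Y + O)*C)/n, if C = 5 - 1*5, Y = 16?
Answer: 0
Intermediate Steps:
n = √41 (n = √(-166 + 207) = √41 ≈ 6.4031)
O = 1 (O = 1*1 = 1)
C = 0 (C = 5 - 5 = 0)
((Y + O)*C)/n = ((16 + 1)*0)/(√41) = (17*0)*(√41/41) = 0*(√41/41) = 0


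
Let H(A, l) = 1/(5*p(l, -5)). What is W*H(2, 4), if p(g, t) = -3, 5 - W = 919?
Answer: 914/15 ≈ 60.933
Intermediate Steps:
W = -914 (W = 5 - 1*919 = 5 - 919 = -914)
H(A, l) = -1/15 (H(A, l) = 1/(5*(-3)) = 1/(-15) = -1/15)
W*H(2, 4) = -914*(-1/15) = 914/15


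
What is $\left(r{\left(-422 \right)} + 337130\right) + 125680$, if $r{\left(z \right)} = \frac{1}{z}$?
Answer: $\frac{195305819}{422} \approx 4.6281 \cdot 10^{5}$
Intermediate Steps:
$\left(r{\left(-422 \right)} + 337130\right) + 125680 = \left(\frac{1}{-422} + 337130\right) + 125680 = \left(- \frac{1}{422} + 337130\right) + 125680 = \frac{142268859}{422} + 125680 = \frac{195305819}{422}$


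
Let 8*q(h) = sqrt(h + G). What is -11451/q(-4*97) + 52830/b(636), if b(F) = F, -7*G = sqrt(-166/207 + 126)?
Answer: 8805/106 + 45804*I*sqrt(966)/sqrt(93702 + sqrt(149017)) ≈ 83.066 + 4641.1*I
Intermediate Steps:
G = -2*sqrt(149017)/483 (G = -sqrt(-166/207 + 126)/7 = -2*sqrt(149017)/483 ≈ -1.5985)
q(h) = sqrt(h - 2*sqrt(149017)/483)/8
-11451/q(-4*97) + 52830/b(636) = -11451*3864/sqrt(-966*sqrt(149017) + 233289*(-4*97)) + 52830/636 = -11451*3864/sqrt(-966*sqrt(149017) + 233289*(-388)) + 52830*(1/636) = -11451*3864/sqrt(-966*sqrt(149017) - 90516132) + 8805/106 = -11451*3864/sqrt(-90516132 - 966*sqrt(149017)) + 8805/106 = -44246664/sqrt(-90516132 - 966*sqrt(149017)) + 8805/106 = 8805/106 - 44246664/sqrt(-90516132 - 966*sqrt(149017))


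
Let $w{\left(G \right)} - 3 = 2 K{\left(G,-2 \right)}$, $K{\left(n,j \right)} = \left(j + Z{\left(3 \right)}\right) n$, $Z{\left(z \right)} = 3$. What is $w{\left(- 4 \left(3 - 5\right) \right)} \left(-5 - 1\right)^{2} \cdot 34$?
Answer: $23256$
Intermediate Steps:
$K{\left(n,j \right)} = n \left(3 + j\right)$ ($K{\left(n,j \right)} = \left(j + 3\right) n = \left(3 + j\right) n = n \left(3 + j\right)$)
$w{\left(G \right)} = 3 + 2 G$ ($w{\left(G \right)} = 3 + 2 G \left(3 - 2\right) = 3 + 2 G 1 = 3 + 2 G$)
$w{\left(- 4 \left(3 - 5\right) \right)} \left(-5 - 1\right)^{2} \cdot 34 = \left(3 + 2 \left(- 4 \left(3 - 5\right)\right)\right) \left(-5 - 1\right)^{2} \cdot 34 = \left(3 + 2 \left(\left(-4\right) \left(-2\right)\right)\right) \left(-6\right)^{2} \cdot 34 = \left(3 + 2 \cdot 8\right) 36 \cdot 34 = \left(3 + 16\right) 36 \cdot 34 = 19 \cdot 36 \cdot 34 = 684 \cdot 34 = 23256$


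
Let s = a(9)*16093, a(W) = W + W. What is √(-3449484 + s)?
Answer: 9*I*√39010 ≈ 1777.6*I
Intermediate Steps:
a(W) = 2*W
s = 289674 (s = (2*9)*16093 = 18*16093 = 289674)
√(-3449484 + s) = √(-3449484 + 289674) = √(-3159810) = 9*I*√39010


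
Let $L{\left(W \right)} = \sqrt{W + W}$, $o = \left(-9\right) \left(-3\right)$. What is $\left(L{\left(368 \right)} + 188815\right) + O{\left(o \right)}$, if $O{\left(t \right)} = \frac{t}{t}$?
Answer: $188816 + 4 \sqrt{46} \approx 1.8884 \cdot 10^{5}$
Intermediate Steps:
$o = 27$
$O{\left(t \right)} = 1$
$L{\left(W \right)} = \sqrt{2} \sqrt{W}$ ($L{\left(W \right)} = \sqrt{2 W} = \sqrt{2} \sqrt{W}$)
$\left(L{\left(368 \right)} + 188815\right) + O{\left(o \right)} = \left(\sqrt{2} \sqrt{368} + 188815\right) + 1 = \left(\sqrt{2} \cdot 4 \sqrt{23} + 188815\right) + 1 = \left(4 \sqrt{46} + 188815\right) + 1 = \left(188815 + 4 \sqrt{46}\right) + 1 = 188816 + 4 \sqrt{46}$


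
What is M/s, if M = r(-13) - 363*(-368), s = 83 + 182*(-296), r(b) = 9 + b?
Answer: -133580/53789 ≈ -2.4834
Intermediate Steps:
s = -53789 (s = 83 - 53872 = -53789)
M = 133580 (M = (9 - 13) - 363*(-368) = -4 + 133584 = 133580)
M/s = 133580/(-53789) = 133580*(-1/53789) = -133580/53789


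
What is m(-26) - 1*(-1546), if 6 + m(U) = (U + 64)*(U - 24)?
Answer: -360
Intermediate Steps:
m(U) = -6 + (-24 + U)*(64 + U) (m(U) = -6 + (U + 64)*(U - 24) = -6 + (64 + U)*(-24 + U) = -6 + (-24 + U)*(64 + U))
m(-26) - 1*(-1546) = (-1542 + (-26)**2 + 40*(-26)) - 1*(-1546) = (-1542 + 676 - 1040) + 1546 = -1906 + 1546 = -360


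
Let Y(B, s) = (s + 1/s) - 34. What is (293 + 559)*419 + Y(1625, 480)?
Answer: 171568321/480 ≈ 3.5743e+5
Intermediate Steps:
Y(B, s) = -34 + s + 1/s
(293 + 559)*419 + Y(1625, 480) = (293 + 559)*419 + (-34 + 480 + 1/480) = 852*419 + (-34 + 480 + 1/480) = 356988 + 214081/480 = 171568321/480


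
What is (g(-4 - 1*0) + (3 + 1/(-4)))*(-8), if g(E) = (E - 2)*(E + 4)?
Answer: -22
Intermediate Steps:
g(E) = (-2 + E)*(4 + E)
(g(-4 - 1*0) + (3 + 1/(-4)))*(-8) = ((-8 + (-4 - 1*0)² + 2*(-4 - 1*0)) + (3 + 1/(-4)))*(-8) = ((-8 + (-4 + 0)² + 2*(-4 + 0)) + (3 - ¼))*(-8) = ((-8 + (-4)² + 2*(-4)) + 11/4)*(-8) = ((-8 + 16 - 8) + 11/4)*(-8) = (0 + 11/4)*(-8) = (11/4)*(-8) = -22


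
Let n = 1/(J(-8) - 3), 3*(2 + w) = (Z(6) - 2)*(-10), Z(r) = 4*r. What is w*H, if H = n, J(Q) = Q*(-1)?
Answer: -226/15 ≈ -15.067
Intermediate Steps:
J(Q) = -Q
w = -226/3 (w = -2 + ((4*6 - 2)*(-10))/3 = -2 + ((24 - 2)*(-10))/3 = -2 + (22*(-10))/3 = -2 + (1/3)*(-220) = -2 - 220/3 = -226/3 ≈ -75.333)
n = 1/5 (n = 1/(-1*(-8) - 3) = 1/(8 - 3) = 1/5 ≈ 0.20000)
H = 1/5 ≈ 0.20000
w*H = -226/3*1/5 = -226/15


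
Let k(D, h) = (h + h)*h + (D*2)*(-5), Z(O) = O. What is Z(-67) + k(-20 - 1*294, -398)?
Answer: 319881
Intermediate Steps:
k(D, h) = -10*D + 2*h**2 (k(D, h) = (2*h)*h + (2*D)*(-5) = 2*h**2 - 10*D = -10*D + 2*h**2)
Z(-67) + k(-20 - 1*294, -398) = -67 + (-10*(-20 - 1*294) + 2*(-398)**2) = -67 + (-10*(-20 - 294) + 2*158404) = -67 + (-10*(-314) + 316808) = -67 + (3140 + 316808) = -67 + 319948 = 319881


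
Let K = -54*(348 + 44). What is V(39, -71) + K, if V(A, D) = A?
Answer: -21129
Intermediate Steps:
K = -21168 (K = -54*392 = -21168)
V(39, -71) + K = 39 - 21168 = -21129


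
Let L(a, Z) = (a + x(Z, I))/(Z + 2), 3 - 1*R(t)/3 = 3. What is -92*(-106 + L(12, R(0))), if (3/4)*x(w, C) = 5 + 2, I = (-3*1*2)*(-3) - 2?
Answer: 26312/3 ≈ 8770.7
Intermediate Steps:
R(t) = 0 (R(t) = 9 - 3*3 = 9 - 9 = 0)
I = 16 (I = -3*2*(-3) - 2 = -6*(-3) - 2 = 18 - 2 = 16)
x(w, C) = 28/3 (x(w, C) = 4*(5 + 2)/3 = (4/3)*7 = 28/3)
L(a, Z) = (28/3 + a)/(2 + Z) (L(a, Z) = (a + 28/3)/(Z + 2) = (28/3 + a)/(2 + Z))
-92*(-106 + L(12, R(0))) = -92*(-106 + (28/3 + 12)/(2 + 0)) = -92*(-106 + (64/3)/2) = -92*(-106 + (1/2)*(64/3)) = -92*(-106 + 32/3) = -92*(-286/3) = 26312/3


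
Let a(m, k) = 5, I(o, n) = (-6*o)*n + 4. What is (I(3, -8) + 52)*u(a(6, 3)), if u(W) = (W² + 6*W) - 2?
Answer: 10600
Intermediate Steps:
I(o, n) = 4 - 6*n*o (I(o, n) = -6*n*o + 4 = 4 - 6*n*o)
u(W) = -2 + W² + 6*W
(I(3, -8) + 52)*u(a(6, 3)) = ((4 - 6*(-8)*3) + 52)*(-2 + 5² + 6*5) = ((4 + 144) + 52)*(-2 + 25 + 30) = (148 + 52)*53 = 200*53 = 10600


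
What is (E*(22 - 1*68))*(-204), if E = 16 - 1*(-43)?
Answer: 553656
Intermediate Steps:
E = 59 (E = 16 + 43 = 59)
(E*(22 - 1*68))*(-204) = (59*(22 - 1*68))*(-204) = (59*(22 - 68))*(-204) = (59*(-46))*(-204) = -2714*(-204) = 553656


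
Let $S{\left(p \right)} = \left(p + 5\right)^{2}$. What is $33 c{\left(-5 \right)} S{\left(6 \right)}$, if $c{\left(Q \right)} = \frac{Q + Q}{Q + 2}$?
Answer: $13310$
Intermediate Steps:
$S{\left(p \right)} = \left(5 + p\right)^{2}$
$c{\left(Q \right)} = \frac{2 Q}{2 + Q}$
$33 c{\left(-5 \right)} S{\left(6 \right)} = 33 \cdot 2 \left(-5\right) \frac{1}{2 - 5} \left(5 + 6\right)^{2} = 33 \cdot 2 \left(-5\right) \frac{1}{-3} \cdot 11^{2} = 33 \cdot 2 \left(-5\right) \left(- \frac{1}{3}\right) 121 = 33 \cdot \frac{10}{3} \cdot 121 = 110 \cdot 121 = 13310$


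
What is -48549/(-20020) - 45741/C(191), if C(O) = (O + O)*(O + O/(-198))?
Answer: 258252118413/143878875140 ≈ 1.7949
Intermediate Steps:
C(O) = 197*O²/99 (C(O) = (2*O)*(O + O*(-1/198)) = (2*O)*(O - O/198) = (2*O)*(197*O/198) = 197*O²/99)
-48549/(-20020) - 45741/C(191) = -48549/(-20020) - 45741/((197/99)*191²) = -48549*(-1/20020) - 45741/((197/99)*36481) = 48549/20020 - 45741/7186757/99 = 48549/20020 - 45741*99/7186757 = 48549/20020 - 4528359/7186757 = 258252118413/143878875140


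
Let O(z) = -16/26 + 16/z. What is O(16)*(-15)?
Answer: -75/13 ≈ -5.7692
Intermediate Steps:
O(z) = -8/13 + 16/z (O(z) = -16*1/26 + 16/z = -8/13 + 16/z)
O(16)*(-15) = (-8/13 + 16/16)*(-15) = (-8/13 + 16*(1/16))*(-15) = (-8/13 + 1)*(-15) = (5/13)*(-15) = -75/13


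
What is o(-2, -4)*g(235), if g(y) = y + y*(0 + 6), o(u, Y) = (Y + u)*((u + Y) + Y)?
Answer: 98700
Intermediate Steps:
o(u, Y) = (Y + u)*(u + 2*Y) (o(u, Y) = (Y + u)*((Y + u) + Y) = (Y + u)*(u + 2*Y))
g(y) = 7*y (g(y) = y + y*6 = y + 6*y = 7*y)
o(-2, -4)*g(235) = ((-2)² + 2*(-4)² + 3*(-4)*(-2))*(7*235) = (4 + 2*16 + 24)*1645 = (4 + 32 + 24)*1645 = 60*1645 = 98700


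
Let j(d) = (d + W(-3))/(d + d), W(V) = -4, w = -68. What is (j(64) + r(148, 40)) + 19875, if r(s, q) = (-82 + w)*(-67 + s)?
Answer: 247215/32 ≈ 7725.5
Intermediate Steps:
j(d) = (-4 + d)/(2*d) (j(d) = (d - 4)/(d + d) = (-4 + d)/((2*d)) = (-4 + d)*(1/(2*d)) = (-4 + d)/(2*d))
r(s, q) = 10050 - 150*s (r(s, q) = (-82 - 68)*(-67 + s) = -150*(-67 + s) = 10050 - 150*s)
(j(64) + r(148, 40)) + 19875 = ((½)*(-4 + 64)/64 + (10050 - 150*148)) + 19875 = ((½)*(1/64)*60 + (10050 - 22200)) + 19875 = (15/32 - 12150) + 19875 = -388785/32 + 19875 = 247215/32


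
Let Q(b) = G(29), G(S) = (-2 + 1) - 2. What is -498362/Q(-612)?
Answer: 498362/3 ≈ 1.6612e+5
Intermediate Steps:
G(S) = -3 (G(S) = -1 - 2 = -3)
Q(b) = -3
-498362/Q(-612) = -498362/(-3) = -498362*(-⅓) = 498362/3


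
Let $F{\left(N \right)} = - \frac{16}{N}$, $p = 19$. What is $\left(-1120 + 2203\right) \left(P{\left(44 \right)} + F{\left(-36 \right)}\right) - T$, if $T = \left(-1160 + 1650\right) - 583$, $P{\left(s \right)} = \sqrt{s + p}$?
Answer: $\frac{1723}{3} + 3249 \sqrt{7} \approx 9170.4$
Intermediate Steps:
$P{\left(s \right)} = \sqrt{19 + s}$ ($P{\left(s \right)} = \sqrt{s + 19} = \sqrt{19 + s}$)
$T = -93$ ($T = 490 - 583 = -93$)
$\left(-1120 + 2203\right) \left(P{\left(44 \right)} + F{\left(-36 \right)}\right) - T = \left(-1120 + 2203\right) \left(\sqrt{19 + 44} - \frac{16}{-36}\right) - -93 = 1083 \left(\sqrt{63} - - \frac{4}{9}\right) + 93 = 1083 \left(3 \sqrt{7} + \frac{4}{9}\right) + 93 = 1083 \left(\frac{4}{9} + 3 \sqrt{7}\right) + 93 = \left(\frac{1444}{3} + 3249 \sqrt{7}\right) + 93 = \frac{1723}{3} + 3249 \sqrt{7}$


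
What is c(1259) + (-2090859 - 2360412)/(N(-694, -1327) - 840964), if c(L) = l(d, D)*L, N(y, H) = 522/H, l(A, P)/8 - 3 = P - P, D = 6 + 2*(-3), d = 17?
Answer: 33725746642617/1115959750 ≈ 30221.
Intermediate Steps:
D = 0 (D = 6 - 6 = 0)
l(A, P) = 24 (l(A, P) = 24 + 8*(P - P) = 24 + 8*0 = 24 + 0 = 24)
c(L) = 24*L
c(1259) + (-2090859 - 2360412)/(N(-694, -1327) - 840964) = 24*1259 + (-2090859 - 2360412)/(522/(-1327) - 840964) = 30216 - 4451271/(522*(-1/1327) - 840964) = 30216 - 4451271/(-522/1327 - 840964) = 30216 - 4451271/(-1115959750/1327) = 30216 - 4451271*(-1327/1115959750) = 30216 + 5906836617/1115959750 = 33725746642617/1115959750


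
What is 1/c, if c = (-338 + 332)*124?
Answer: -1/744 ≈ -0.0013441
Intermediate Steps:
c = -744 (c = -6*124 = -744)
1/c = 1/(-744) = -1/744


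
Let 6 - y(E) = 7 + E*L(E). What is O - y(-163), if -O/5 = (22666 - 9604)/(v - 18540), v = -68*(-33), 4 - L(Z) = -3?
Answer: -440765/388 ≈ -1136.0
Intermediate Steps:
L(Z) = 7 (L(Z) = 4 - 1*(-3) = 4 + 3 = 7)
v = 2244
y(E) = -1 - 7*E (y(E) = 6 - (7 + E*7) = 6 - (7 + 7*E) = 6 + (-7 - 7*E) = -1 - 7*E)
O = 1555/388 (O = -5*(22666 - 9604)/(2244 - 18540) = -65310/(-16296) = -65310*(-1)/16296 = -5*(-311/388) = 1555/388 ≈ 4.0077)
O - y(-163) = 1555/388 - (-1 - 7*(-163)) = 1555/388 - (-1 + 1141) = 1555/388 - 1*1140 = 1555/388 - 1140 = -440765/388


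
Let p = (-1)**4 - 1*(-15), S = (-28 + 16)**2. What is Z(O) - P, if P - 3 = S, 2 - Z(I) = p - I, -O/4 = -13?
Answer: -109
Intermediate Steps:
O = 52 (O = -4*(-13) = 52)
S = 144 (S = (-12)**2 = 144)
p = 16 (p = 1 + 15 = 16)
Z(I) = -14 + I (Z(I) = 2 - (16 - I) = 2 + (-16 + I) = -14 + I)
P = 147 (P = 3 + 144 = 147)
Z(O) - P = (-14 + 52) - 1*147 = 38 - 147 = -109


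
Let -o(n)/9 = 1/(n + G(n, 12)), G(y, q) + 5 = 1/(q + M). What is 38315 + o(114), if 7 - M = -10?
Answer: 40383923/1054 ≈ 38315.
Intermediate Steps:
M = 17 (M = 7 - 1*(-10) = 7 + 10 = 17)
G(y, q) = -5 + 1/(17 + q) (G(y, q) = -5 + 1/(q + 17) = -5 + 1/(17 + q))
o(n) = -9/(-144/29 + n) (o(n) = -9/(n + (-84 - 5*12)/(17 + 12)) = -9/(n + (-84 - 60)/29) = -9/(n + (1/29)*(-144)) = -9/(n - 144/29) = -9/(-144/29 + n))
38315 + o(114) = 38315 - 261/(-144 + 29*114) = 38315 - 261/(-144 + 3306) = 38315 - 261/3162 = 38315 - 261*1/3162 = 38315 - 87/1054 = 40383923/1054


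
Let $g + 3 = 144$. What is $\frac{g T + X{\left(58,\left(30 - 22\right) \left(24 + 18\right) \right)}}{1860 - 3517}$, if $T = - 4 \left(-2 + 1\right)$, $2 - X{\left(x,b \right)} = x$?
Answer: $- \frac{508}{1657} \approx -0.30658$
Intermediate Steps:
$g = 141$ ($g = -3 + 144 = 141$)
$X{\left(x,b \right)} = 2 - x$
$T = 4$ ($T = \left(-4\right) \left(-1\right) = 4$)
$\frac{g T + X{\left(58,\left(30 - 22\right) \left(24 + 18\right) \right)}}{1860 - 3517} = \frac{141 \cdot 4 + \left(2 - 58\right)}{1860 - 3517} = \frac{564 + \left(2 - 58\right)}{-1657} = \left(564 - 56\right) \left(- \frac{1}{1657}\right) = 508 \left(- \frac{1}{1657}\right) = - \frac{508}{1657}$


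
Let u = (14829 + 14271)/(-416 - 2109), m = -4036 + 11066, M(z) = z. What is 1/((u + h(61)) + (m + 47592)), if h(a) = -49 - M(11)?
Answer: 101/5509598 ≈ 1.8332e-5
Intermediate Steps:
m = 7030
u = -1164/101 (u = 29100/(-2525) = 29100*(-1/2525) = -1164/101 ≈ -11.525)
h(a) = -60 (h(a) = -49 - 1*11 = -49 - 11 = -60)
1/((u + h(61)) + (m + 47592)) = 1/((-1164/101 - 60) + (7030 + 47592)) = 1/(-7224/101 + 54622) = 1/(5509598/101) = 101/5509598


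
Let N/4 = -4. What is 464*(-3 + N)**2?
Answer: 167504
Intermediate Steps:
N = -16 (N = 4*(-4) = -16)
464*(-3 + N)**2 = 464*(-3 - 16)**2 = 464*(-19)**2 = 464*361 = 167504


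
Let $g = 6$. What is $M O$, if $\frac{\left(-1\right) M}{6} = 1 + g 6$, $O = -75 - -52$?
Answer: $5106$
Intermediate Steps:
$O = -23$ ($O = -75 + 52 = -23$)
$M = -222$ ($M = - 6 \left(1 + 6 \cdot 6\right) = - 6 \left(1 + 36\right) = \left(-6\right) 37 = -222$)
$M O = \left(-222\right) \left(-23\right) = 5106$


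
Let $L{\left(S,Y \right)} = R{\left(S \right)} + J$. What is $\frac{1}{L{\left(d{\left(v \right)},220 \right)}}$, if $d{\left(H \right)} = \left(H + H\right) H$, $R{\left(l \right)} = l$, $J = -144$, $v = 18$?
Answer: $\frac{1}{504} \approx 0.0019841$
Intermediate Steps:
$d{\left(H \right)} = 2 H^{2}$ ($d{\left(H \right)} = 2 H H = 2 H^{2}$)
$L{\left(S,Y \right)} = -144 + S$ ($L{\left(S,Y \right)} = S - 144 = -144 + S$)
$\frac{1}{L{\left(d{\left(v \right)},220 \right)}} = \frac{1}{-144 + 2 \cdot 18^{2}} = \frac{1}{-144 + 2 \cdot 324} = \frac{1}{-144 + 648} = \frac{1}{504}$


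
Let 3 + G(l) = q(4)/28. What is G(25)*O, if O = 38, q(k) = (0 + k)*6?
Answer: -570/7 ≈ -81.429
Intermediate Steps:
q(k) = 6*k (q(k) = k*6 = 6*k)
G(l) = -15/7 (G(l) = -3 + (6*4)/28 = -3 + 24*(1/28) = -3 + 6/7 = -15/7)
G(25)*O = -15/7*38 = -570/7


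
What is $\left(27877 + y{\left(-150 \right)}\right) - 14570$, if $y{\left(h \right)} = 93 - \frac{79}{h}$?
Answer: $\frac{2010079}{150} \approx 13401.0$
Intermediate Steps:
$\left(27877 + y{\left(-150 \right)}\right) - 14570 = \left(27877 + \left(93 - \frac{79}{-150}\right)\right) - 14570 = \left(27877 + \left(93 - - \frac{79}{150}\right)\right) - 14570 = \left(27877 + \left(93 + \frac{79}{150}\right)\right) - 14570 = \left(27877 + \frac{14029}{150}\right) - 14570 = \frac{4195579}{150} - 14570 = \frac{2010079}{150}$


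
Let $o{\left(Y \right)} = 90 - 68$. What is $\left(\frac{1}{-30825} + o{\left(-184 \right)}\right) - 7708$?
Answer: $- \frac{236920951}{30825} \approx -7686.0$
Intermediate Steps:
$o{\left(Y \right)} = 22$
$\left(\frac{1}{-30825} + o{\left(-184 \right)}\right) - 7708 = \left(\frac{1}{-30825} + 22\right) - 7708 = \left(- \frac{1}{30825} + 22\right) - 7708 = \frac{678149}{30825} - 7708 = - \frac{236920951}{30825}$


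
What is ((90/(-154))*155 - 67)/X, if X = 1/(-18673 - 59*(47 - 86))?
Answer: 198657848/77 ≈ 2.5800e+6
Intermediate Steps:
X = -1/16372 (X = 1/(-18673 - 59*(-39)) = 1/(-18673 + 2301) = 1/(-16372) = -1/16372 ≈ -6.1080e-5)
((90/(-154))*155 - 67)/X = ((90/(-154))*155 - 67)/(-1/16372) = ((90*(-1/154))*155 - 67)*(-16372) = (-45/77*155 - 67)*(-16372) = (-6975/77 - 67)*(-16372) = -12134/77*(-16372) = 198657848/77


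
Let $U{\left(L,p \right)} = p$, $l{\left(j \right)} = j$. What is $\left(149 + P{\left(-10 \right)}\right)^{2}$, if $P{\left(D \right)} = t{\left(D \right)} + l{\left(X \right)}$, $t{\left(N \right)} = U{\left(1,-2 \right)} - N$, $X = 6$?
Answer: $26569$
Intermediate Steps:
$t{\left(N \right)} = -2 - N$
$P{\left(D \right)} = 4 - D$ ($P{\left(D \right)} = \left(-2 - D\right) + 6 = 4 - D$)
$\left(149 + P{\left(-10 \right)}\right)^{2} = \left(149 + \left(4 - -10\right)\right)^{2} = \left(149 + \left(4 + 10\right)\right)^{2} = \left(149 + 14\right)^{2} = 163^{2} = 26569$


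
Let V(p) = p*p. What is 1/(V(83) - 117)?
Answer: 1/6772 ≈ 0.00014767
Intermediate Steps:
V(p) = p²
1/(V(83) - 117) = 1/(83² - 117) = 1/(6889 - 117) = 1/6772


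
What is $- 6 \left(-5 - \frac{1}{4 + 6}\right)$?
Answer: $\frac{153}{5} \approx 30.6$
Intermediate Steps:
$- 6 \left(-5 - \frac{1}{4 + 6}\right) = - 6 \left(-5 - \frac{1}{10}\right) = \left(-6\right) \left(- \frac{51}{10}\right) = \frac{153}{5}$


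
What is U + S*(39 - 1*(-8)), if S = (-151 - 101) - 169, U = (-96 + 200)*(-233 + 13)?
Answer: -42667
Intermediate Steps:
U = -22880 (U = 104*(-220) = -22880)
S = -421 (S = -252 - 169 = -421)
U + S*(39 - 1*(-8)) = -22880 - 421*(39 - 1*(-8)) = -22880 - 421*(39 + 8) = -22880 - 421*47 = -22880 - 19787 = -42667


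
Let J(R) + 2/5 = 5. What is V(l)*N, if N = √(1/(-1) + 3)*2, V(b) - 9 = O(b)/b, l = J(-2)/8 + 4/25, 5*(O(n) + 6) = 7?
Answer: 806*√2/147 ≈ 7.7541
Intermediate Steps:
J(R) = 23/5 (J(R) = -⅖ + 5 = 23/5)
O(n) = -23/5 (O(n) = -6 + (⅕)*7 = -6 + 7/5 = -23/5)
l = 147/200 (l = (23/5)/8 + 4/25 = (23/5)*(⅛) + 4*(1/25) = 23/40 + 4/25 = 147/200 ≈ 0.73500)
V(b) = 9 - 23/(5*b)
N = 2*√2 (N = √(-1 + 3)*2 = √2*2 = 2*√2 ≈ 2.8284)
V(l)*N = (9 - 23/(5*147/200))*(2*√2) = (9 - 23/5*200/147)*(2*√2) = (9 - 920/147)*(2*√2) = 403*(2*√2)/147 = 806*√2/147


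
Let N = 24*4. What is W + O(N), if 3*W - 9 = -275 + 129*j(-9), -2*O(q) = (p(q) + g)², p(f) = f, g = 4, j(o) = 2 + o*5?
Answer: -20813/3 ≈ -6937.7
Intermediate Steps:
j(o) = 2 + 5*o
N = 96
O(q) = -(4 + q)²/2 (O(q) = -(q + 4)²/2 = -(4 + q)²/2)
W = -5813/3 (W = 3 + (-275 + 129*(2 + 5*(-9)))/3 = 3 + (-275 + 129*(2 - 45))/3 = 3 + (-275 + 129*(-43))/3 = 3 + (-275 - 5547)/3 = 3 + (⅓)*(-5822) = 3 - 5822/3 = -5813/3 ≈ -1937.7)
W + O(N) = -5813/3 - (4 + 96)²/2 = -5813/3 - ½*100² = -5813/3 - ½*10000 = -5813/3 - 5000 = -20813/3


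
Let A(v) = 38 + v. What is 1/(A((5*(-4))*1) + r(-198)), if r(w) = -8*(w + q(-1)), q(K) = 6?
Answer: 1/1554 ≈ 0.00064350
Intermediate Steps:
r(w) = -48 - 8*w (r(w) = -8*(w + 6) = -8*(6 + w) = -48 - 8*w)
1/(A((5*(-4))*1) + r(-198)) = 1/((38 + (5*(-4))*1) + (-48 - 8*(-198))) = 1/((38 - 20*1) + (-48 + 1584)) = 1/((38 - 20) + 1536) = 1/(18 + 1536) = 1/1554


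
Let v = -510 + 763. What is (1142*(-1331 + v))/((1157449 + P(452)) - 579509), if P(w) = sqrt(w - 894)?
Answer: -355744031720/167007322021 + 615538*I*sqrt(442)/167007322021 ≈ -2.1301 + 7.7487e-5*I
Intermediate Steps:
v = 253
P(w) = sqrt(-894 + w)
(1142*(-1331 + v))/((1157449 + P(452)) - 579509) = (1142*(-1331 + 253))/((1157449 + sqrt(-894 + 452)) - 579509) = (1142*(-1078))/((1157449 + sqrt(-442)) - 579509) = -1231076/((1157449 + I*sqrt(442)) - 579509) = -1231076/(577940 + I*sqrt(442))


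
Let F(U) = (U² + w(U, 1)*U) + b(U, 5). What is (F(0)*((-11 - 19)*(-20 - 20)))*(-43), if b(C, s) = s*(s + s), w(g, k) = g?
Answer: -2580000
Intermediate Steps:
b(C, s) = 2*s² (b(C, s) = s*(2*s) = 2*s²)
F(U) = 50 + 2*U² (F(U) = (U² + U*U) + 2*5² = (U² + U²) + 2*25 = 2*U² + 50 = 50 + 2*U²)
(F(0)*((-11 - 19)*(-20 - 20)))*(-43) = ((50 + 2*0²)*((-11 - 19)*(-20 - 20)))*(-43) = ((50 + 2*0)*(-30*(-40)))*(-43) = ((50 + 0)*1200)*(-43) = (50*1200)*(-43) = 60000*(-43) = -2580000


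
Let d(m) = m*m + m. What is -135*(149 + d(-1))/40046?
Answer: -20115/40046 ≈ -0.50230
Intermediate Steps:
d(m) = m + m² (d(m) = m² + m = m + m²)
-135*(149 + d(-1))/40046 = -135*(149 - (1 - 1))/40046 = -135*(149 - 1*0)*(1/40046) = -135*(149 + 0)*(1/40046) = -135*149*(1/40046) = -20115*1/40046 = -20115/40046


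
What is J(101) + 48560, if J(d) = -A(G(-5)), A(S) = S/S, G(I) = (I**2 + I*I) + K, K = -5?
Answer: 48559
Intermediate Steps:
G(I) = -5 + 2*I**2 (G(I) = (I**2 + I*I) - 5 = (I**2 + I**2) - 5 = 2*I**2 - 5 = -5 + 2*I**2)
A(S) = 1
J(d) = -1 (J(d) = -1*1 = -1)
J(101) + 48560 = -1 + 48560 = 48559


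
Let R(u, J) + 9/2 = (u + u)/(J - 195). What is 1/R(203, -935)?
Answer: -1130/5491 ≈ -0.20579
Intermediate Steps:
R(u, J) = -9/2 + 2*u/(-195 + J) (R(u, J) = -9/2 + (u + u)/(J - 195) = -9/2 + (2*u)/(-195 + J) = -9/2 + 2*u/(-195 + J))
1/R(203, -935) = 1/((1755 - 9*(-935) + 4*203)/(2*(-195 - 935))) = 1/((1/2)*(1755 + 8415 + 812)/(-1130)) = 1/((1/2)*(-1/1130)*10982) = 1/(-5491/1130) = -1130/5491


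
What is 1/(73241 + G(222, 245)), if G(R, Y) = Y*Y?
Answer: 1/133266 ≈ 7.5038e-6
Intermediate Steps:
G(R, Y) = Y**2
1/(73241 + G(222, 245)) = 1/(73241 + 245**2) = 1/(73241 + 60025) = 1/133266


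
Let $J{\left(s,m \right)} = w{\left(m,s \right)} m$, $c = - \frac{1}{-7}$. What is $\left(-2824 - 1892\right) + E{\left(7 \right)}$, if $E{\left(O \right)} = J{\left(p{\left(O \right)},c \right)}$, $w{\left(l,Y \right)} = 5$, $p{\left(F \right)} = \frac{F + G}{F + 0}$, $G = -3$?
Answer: $- \frac{33007}{7} \approx -4715.3$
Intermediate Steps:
$p{\left(F \right)} = \frac{-3 + F}{F}$ ($p{\left(F \right)} = \frac{F - 3}{F + 0} = \frac{-3 + F}{F}$)
$c = \frac{1}{7}$ ($c = \left(-1\right) \left(- \frac{1}{7}\right) = \frac{1}{7} \approx 0.14286$)
$J{\left(s,m \right)} = 5 m$
$E{\left(O \right)} = \frac{5}{7}$ ($E{\left(O \right)} = 5 \cdot \frac{1}{7} = \frac{5}{7}$)
$\left(-2824 - 1892\right) + E{\left(7 \right)} = \left(-2824 - 1892\right) + \frac{5}{7} = -4716 + \frac{5}{7} = - \frac{33007}{7}$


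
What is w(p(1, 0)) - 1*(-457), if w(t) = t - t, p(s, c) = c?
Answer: 457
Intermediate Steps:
w(t) = 0
w(p(1, 0)) - 1*(-457) = 0 - 1*(-457) = 0 + 457 = 457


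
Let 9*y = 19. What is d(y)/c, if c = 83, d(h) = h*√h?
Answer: 19*√19/2241 ≈ 0.036956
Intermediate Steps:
y = 19/9 (y = (⅑)*19 = 19/9 ≈ 2.1111)
d(h) = h^(3/2)
d(y)/c = (19/9)^(3/2)/83 = (19*√19/27)*(1/83) = 19*√19/2241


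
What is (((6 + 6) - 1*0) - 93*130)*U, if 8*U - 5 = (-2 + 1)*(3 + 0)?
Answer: -6039/2 ≈ -3019.5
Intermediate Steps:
U = 1/4 (U = 5/8 + ((-2 + 1)*(3 + 0))/8 = 5/8 + (-1*3)/8 = 5/8 + (1/8)*(-3) = 5/8 - 3/8 = 1/4 ≈ 0.25000)
(((6 + 6) - 1*0) - 93*130)*U = (((6 + 6) - 1*0) - 93*130)*(1/4) = ((12 + 0) - 12090)*(1/4) = (12 - 12090)*(1/4) = -12078*1/4 = -6039/2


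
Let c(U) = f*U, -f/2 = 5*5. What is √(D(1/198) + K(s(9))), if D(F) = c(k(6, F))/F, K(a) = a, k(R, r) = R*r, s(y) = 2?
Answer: I*√298 ≈ 17.263*I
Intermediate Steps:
f = -50 (f = -10*5 = -2*25 = -50)
c(U) = -50*U
D(F) = -300 (D(F) = (-300*F)/F = -300)
√(D(1/198) + K(s(9))) = √(-300 + 2) = √(-298) = I*√298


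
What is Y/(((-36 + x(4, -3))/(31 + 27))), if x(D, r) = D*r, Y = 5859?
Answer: -56637/8 ≈ -7079.6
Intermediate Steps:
Y/(((-36 + x(4, -3))/(31 + 27))) = 5859/(((-36 + 4*(-3))/(31 + 27))) = 5859/(((-36 - 12)/58)) = 5859/((-48*1/58)) = 5859/(-24/29) = 5859*(-29/24) = -56637/8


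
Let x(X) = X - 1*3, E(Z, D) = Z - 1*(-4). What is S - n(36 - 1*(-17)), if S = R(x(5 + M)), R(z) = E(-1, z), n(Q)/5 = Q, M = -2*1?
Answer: -262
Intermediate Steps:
E(Z, D) = 4 + Z (E(Z, D) = Z + 4 = 4 + Z)
M = -2
n(Q) = 5*Q
x(X) = -3 + X (x(X) = X - 3 = -3 + X)
R(z) = 3 (R(z) = 4 - 1 = 3)
S = 3
S - n(36 - 1*(-17)) = 3 - 5*(36 - 1*(-17)) = 3 - 5*(36 + 17) = 3 - 5*53 = 3 - 1*265 = 3 - 265 = -262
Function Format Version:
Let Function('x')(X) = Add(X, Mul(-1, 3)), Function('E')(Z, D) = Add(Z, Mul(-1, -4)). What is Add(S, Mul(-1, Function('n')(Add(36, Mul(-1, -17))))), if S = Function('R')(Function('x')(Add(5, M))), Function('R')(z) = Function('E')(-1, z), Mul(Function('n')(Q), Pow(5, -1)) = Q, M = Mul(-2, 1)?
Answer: -262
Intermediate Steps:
Function('E')(Z, D) = Add(4, Z) (Function('E')(Z, D) = Add(Z, 4) = Add(4, Z))
M = -2
Function('n')(Q) = Mul(5, Q)
Function('x')(X) = Add(-3, X) (Function('x')(X) = Add(X, -3) = Add(-3, X))
Function('R')(z) = 3 (Function('R')(z) = Add(4, -1) = 3)
S = 3
Add(S, Mul(-1, Function('n')(Add(36, Mul(-1, -17))))) = Add(3, Mul(-1, Mul(5, Add(36, Mul(-1, -17))))) = Add(3, Mul(-1, Mul(5, Add(36, 17)))) = Add(3, Mul(-1, Mul(5, 53))) = Add(3, Mul(-1, 265)) = Add(3, -265) = -262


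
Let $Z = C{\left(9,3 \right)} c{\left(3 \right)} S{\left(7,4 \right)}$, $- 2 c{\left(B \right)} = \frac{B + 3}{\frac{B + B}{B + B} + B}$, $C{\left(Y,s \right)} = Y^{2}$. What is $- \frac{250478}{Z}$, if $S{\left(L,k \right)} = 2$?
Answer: $\frac{500956}{243} \approx 2061.5$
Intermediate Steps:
$c{\left(B \right)} = - \frac{3 + B}{2 \left(1 + B\right)}$ ($c{\left(B \right)} = - \frac{\left(B + 3\right) \frac{1}{\frac{B + B}{B + B} + B}}{2} = - \frac{\left(3 + B\right) \frac{1}{\frac{2 B}{2 B} + B}}{2} = - \frac{\left(3 + B\right) \frac{1}{2 B \frac{1}{2 B} + B}}{2} = - \frac{\left(3 + B\right) \frac{1}{1 + B}}{2} = - \frac{\frac{1}{1 + B} \left(3 + B\right)}{2} = - \frac{3 + B}{2 \left(1 + B\right)}$)
$Z = - \frac{243}{2}$ ($Z = 9^{2} \frac{-3 - 3}{2 \left(1 + 3\right)} 2 = 81 \frac{-3 - 3}{2 \cdot 4} \cdot 2 = 81 \cdot \frac{1}{2} \cdot \frac{1}{4} \left(-6\right) 2 = 81 \left(- \frac{3}{4}\right) 2 = \left(- \frac{243}{4}\right) 2 = - \frac{243}{2} \approx -121.5$)
$- \frac{250478}{Z} = - \frac{250478}{- \frac{243}{2}} = \left(-250478\right) \left(- \frac{2}{243}\right) = \frac{500956}{243}$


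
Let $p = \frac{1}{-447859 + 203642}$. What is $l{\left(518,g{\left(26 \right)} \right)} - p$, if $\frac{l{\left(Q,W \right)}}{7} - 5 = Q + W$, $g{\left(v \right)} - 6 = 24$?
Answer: $\frac{945364008}{244217} \approx 3871.0$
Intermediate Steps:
$g{\left(v \right)} = 30$ ($g{\left(v \right)} = 6 + 24 = 30$)
$l{\left(Q,W \right)} = 35 + 7 Q + 7 W$ ($l{\left(Q,W \right)} = 35 + 7 \left(Q + W\right) = 35 + \left(7 Q + 7 W\right) = 35 + 7 Q + 7 W$)
$p = - \frac{1}{244217}$ ($p = \frac{1}{-244217} = - \frac{1}{244217} \approx -4.0947 \cdot 10^{-6}$)
$l{\left(518,g{\left(26 \right)} \right)} - p = \left(35 + 7 \cdot 518 + 7 \cdot 30\right) - - \frac{1}{244217} = \left(35 + 3626 + 210\right) + \frac{1}{244217} = 3871 + \frac{1}{244217} = \frac{945364008}{244217}$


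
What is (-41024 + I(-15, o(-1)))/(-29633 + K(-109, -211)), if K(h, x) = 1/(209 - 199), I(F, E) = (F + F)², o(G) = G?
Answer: 401240/296329 ≈ 1.3540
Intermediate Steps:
I(F, E) = 4*F² (I(F, E) = (2*F)² = 4*F²)
K(h, x) = ⅒ (K(h, x) = 1/10 = ⅒)
(-41024 + I(-15, o(-1)))/(-29633 + K(-109, -211)) = (-41024 + 4*(-15)²)/(-29633 + ⅒) = (-41024 + 4*225)/(-296329/10) = (-41024 + 900)*(-10/296329) = -40124*(-10/296329) = 401240/296329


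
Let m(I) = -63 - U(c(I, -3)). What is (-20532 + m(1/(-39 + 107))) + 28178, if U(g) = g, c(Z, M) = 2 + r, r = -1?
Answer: 7582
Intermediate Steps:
c(Z, M) = 1 (c(Z, M) = 2 - 1 = 1)
m(I) = -64 (m(I) = -63 - 1*1 = -63 - 1 = -64)
(-20532 + m(1/(-39 + 107))) + 28178 = (-20532 - 64) + 28178 = -20596 + 28178 = 7582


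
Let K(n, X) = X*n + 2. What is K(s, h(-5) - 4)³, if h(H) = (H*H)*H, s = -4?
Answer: 138991832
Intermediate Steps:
h(H) = H³ (h(H) = H²*H = H³)
K(n, X) = 2 + X*n
K(s, h(-5) - 4)³ = (2 + ((-5)³ - 4)*(-4))³ = (2 + (-125 - 4)*(-4))³ = (2 - 129*(-4))³ = (2 + 516)³ = 518³ = 138991832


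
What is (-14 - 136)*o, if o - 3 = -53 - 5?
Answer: 8250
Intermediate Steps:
o = -55 (o = 3 + (-53 - 5) = 3 - 58 = -55)
(-14 - 136)*o = (-14 - 136)*(-55) = -150*(-55) = 8250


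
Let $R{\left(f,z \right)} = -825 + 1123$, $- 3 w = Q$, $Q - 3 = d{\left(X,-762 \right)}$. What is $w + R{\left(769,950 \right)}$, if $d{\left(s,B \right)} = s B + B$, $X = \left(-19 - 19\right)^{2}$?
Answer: $367327$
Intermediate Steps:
$X = 1444$ ($X = \left(-38\right)^{2} = 1444$)
$d{\left(s,B \right)} = B + B s$ ($d{\left(s,B \right)} = B s + B = B + B s$)
$Q = -1101087$ ($Q = 3 - 762 \left(1 + 1444\right) = 3 - 1101090 = -1101087$)
$w = 367029$ ($w = \left(- \frac{1}{3}\right) \left(-1101087\right) = 367029$)
$R{\left(f,z \right)} = 298$
$w + R{\left(769,950 \right)} = 367029 + 298 = 367327$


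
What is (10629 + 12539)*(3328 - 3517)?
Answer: -4378752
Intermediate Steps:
(10629 + 12539)*(3328 - 3517) = 23168*(-189) = -4378752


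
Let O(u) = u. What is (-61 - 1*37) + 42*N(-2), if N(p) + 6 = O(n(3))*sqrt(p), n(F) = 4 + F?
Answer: -350 + 294*I*sqrt(2) ≈ -350.0 + 415.78*I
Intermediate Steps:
N(p) = -6 + 7*sqrt(p) (N(p) = -6 + (4 + 3)*sqrt(p) = -6 + 7*sqrt(p))
(-61 - 1*37) + 42*N(-2) = (-61 - 1*37) + 42*(-6 + 7*sqrt(-2)) = (-61 - 37) + 42*(-6 + 7*(I*sqrt(2))) = -98 + 42*(-6 + 7*I*sqrt(2)) = -98 + (-252 + 294*I*sqrt(2)) = -350 + 294*I*sqrt(2)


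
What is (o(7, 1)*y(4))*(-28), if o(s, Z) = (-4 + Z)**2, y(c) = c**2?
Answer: -4032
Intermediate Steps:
(o(7, 1)*y(4))*(-28) = ((-4 + 1)**2*4**2)*(-28) = ((-3)**2*16)*(-28) = (9*16)*(-28) = 144*(-28) = -4032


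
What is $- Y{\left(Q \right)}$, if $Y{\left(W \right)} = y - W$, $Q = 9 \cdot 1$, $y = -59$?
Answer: $68$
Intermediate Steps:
$Q = 9$
$Y{\left(W \right)} = -59 - W$
$- Y{\left(Q \right)} = - (-59 - 9) = \left(-1\right) \left(-68\right) = 68$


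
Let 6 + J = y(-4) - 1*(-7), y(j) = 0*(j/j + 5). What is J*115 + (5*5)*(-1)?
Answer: 90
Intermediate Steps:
y(j) = 0 (y(j) = 0*(1 + 5) = 0*6 = 0)
J = 1 (J = -6 + (0 - 1*(-7)) = -6 + (0 + 7) = -6 + 7 = 1)
J*115 + (5*5)*(-1) = 1*115 + (5*5)*(-1) = 115 + 25*(-1) = 115 - 25 = 90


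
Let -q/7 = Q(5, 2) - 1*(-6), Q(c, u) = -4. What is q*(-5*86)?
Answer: 6020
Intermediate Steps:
q = -14 (q = -7*(-4 - 1*(-6)) = -7*(-4 + 6) = -7*2 = -14)
q*(-5*86) = -(-70)*86 = -14*(-430) = 6020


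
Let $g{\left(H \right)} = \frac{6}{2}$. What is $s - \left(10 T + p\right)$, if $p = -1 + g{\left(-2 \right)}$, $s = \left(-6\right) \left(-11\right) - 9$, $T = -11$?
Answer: $165$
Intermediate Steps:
$g{\left(H \right)} = 3$ ($g{\left(H \right)} = 6 \cdot \frac{1}{2} = 3$)
$s = 57$ ($s = 66 - 9 = 57$)
$p = 2$ ($p = -1 + 3 = 2$)
$s - \left(10 T + p\right) = 57 - \left(10 \left(-11\right) + 2\right) = 57 - \left(-110 + 2\right) = 57 - -108 = 57 + 108 = 165$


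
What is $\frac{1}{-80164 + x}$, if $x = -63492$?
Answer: $- \frac{1}{143656} \approx -6.9611 \cdot 10^{-6}$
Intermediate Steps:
$\frac{1}{-80164 + x} = \frac{1}{-80164 - 63492} = \frac{1}{-143656} = - \frac{1}{143656}$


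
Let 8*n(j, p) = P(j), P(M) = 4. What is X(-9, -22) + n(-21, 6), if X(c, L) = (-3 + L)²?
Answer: 1251/2 ≈ 625.50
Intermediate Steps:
n(j, p) = ½ (n(j, p) = (⅛)*4 = ½)
X(-9, -22) + n(-21, 6) = (-3 - 22)² + ½ = (-25)² + ½ = 625 + ½ = 1251/2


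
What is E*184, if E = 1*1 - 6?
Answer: -920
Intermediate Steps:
E = -5 (E = 1 - 6 = -5)
E*184 = -5*184 = -920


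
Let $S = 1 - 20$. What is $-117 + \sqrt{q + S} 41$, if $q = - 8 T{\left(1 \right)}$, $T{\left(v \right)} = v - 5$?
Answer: $-117 + 41 \sqrt{13} \approx 30.828$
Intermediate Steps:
$S = -19$
$T{\left(v \right)} = -5 + v$ ($T{\left(v \right)} = v - 5 = -5 + v$)
$q = 32$ ($q = - 8 \left(-5 + 1\right) = \left(-8\right) \left(-4\right) = 32$)
$-117 + \sqrt{q + S} 41 = -117 + \sqrt{32 - 19} \cdot 41 = -117 + \sqrt{13} \cdot 41 = -117 + 41 \sqrt{13}$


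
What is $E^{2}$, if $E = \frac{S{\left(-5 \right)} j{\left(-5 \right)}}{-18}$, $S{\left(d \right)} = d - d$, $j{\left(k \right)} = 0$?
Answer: $0$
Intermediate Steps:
$S{\left(d \right)} = 0$
$E = 0$ ($E = \frac{0 \cdot 0}{-18} = 0 \left(- \frac{1}{18}\right) = 0$)
$E^{2} = 0^{2} = 0$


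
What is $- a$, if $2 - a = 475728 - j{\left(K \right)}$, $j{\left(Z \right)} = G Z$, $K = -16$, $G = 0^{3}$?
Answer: $475726$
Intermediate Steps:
$G = 0$
$j{\left(Z \right)} = 0$ ($j{\left(Z \right)} = 0 Z = 0$)
$a = -475726$ ($a = 2 - \left(475728 - 0\right) = 2 - \left(475728 + 0\right) = 2 - 475728 = -475726$)
$- a = \left(-1\right) \left(-475726\right) = 475726$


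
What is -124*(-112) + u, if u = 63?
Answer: 13951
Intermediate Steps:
-124*(-112) + u = -124*(-112) + 63 = 13888 + 63 = 13951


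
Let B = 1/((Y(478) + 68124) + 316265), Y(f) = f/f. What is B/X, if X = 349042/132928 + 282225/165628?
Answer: 1376037424/2290165185345165 ≈ 6.0085e-7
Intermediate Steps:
Y(f) = 1
X = 11915841647/2752074848 (X = 349042*(1/132928) + 282225*(1/165628) = 174521/66464 + 282225/165628 = 11915841647/2752074848 ≈ 4.3298)
B = 1/384390 (B = 1/((1 + 68124) + 316265) = 1/(68125 + 316265) = 1/384390 ≈ 2.6015e-6)
B/X = 1/(384390*(11915841647/2752074848)) = (1/384390)*(2752074848/11915841647) = 1376037424/2290165185345165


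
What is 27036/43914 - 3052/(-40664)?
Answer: 304097/440266 ≈ 0.69071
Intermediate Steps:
27036/43914 - 3052/(-40664) = 27036*(1/43914) - 3052*(-1/40664) = 4506/7319 + 763/10166 = 304097/440266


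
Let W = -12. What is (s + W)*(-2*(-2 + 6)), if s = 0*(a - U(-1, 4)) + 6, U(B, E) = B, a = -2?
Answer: 48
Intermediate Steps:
s = 6 (s = 0*(-2 - 1*(-1)) + 6 = 0*(-2 + 1) + 6 = 0*(-1) + 6 = 0 + 6 = 6)
(s + W)*(-2*(-2 + 6)) = (6 - 12)*(-2*(-2 + 6)) = -(-12)*4 = -6*(-8) = 48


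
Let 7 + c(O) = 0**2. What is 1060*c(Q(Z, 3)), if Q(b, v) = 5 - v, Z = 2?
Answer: -7420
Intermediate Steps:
c(O) = -7 (c(O) = -7 + 0**2 = -7 + 0 = -7)
1060*c(Q(Z, 3)) = 1060*(-7) = -7420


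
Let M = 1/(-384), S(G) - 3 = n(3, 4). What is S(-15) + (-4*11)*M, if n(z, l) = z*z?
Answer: 1163/96 ≈ 12.115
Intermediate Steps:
n(z, l) = z²
S(G) = 12 (S(G) = 3 + 3² = 3 + 9 = 12)
M = -1/384 ≈ -0.0026042
S(-15) + (-4*11)*M = 12 - 4*11*(-1/384) = 12 - 44*(-1/384) = 12 + 11/96 = 1163/96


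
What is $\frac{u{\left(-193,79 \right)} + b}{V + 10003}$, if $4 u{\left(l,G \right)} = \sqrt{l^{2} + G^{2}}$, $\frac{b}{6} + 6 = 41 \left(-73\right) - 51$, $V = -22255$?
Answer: $\frac{1525}{1021} - \frac{\sqrt{43490}}{49008} \approx 1.4894$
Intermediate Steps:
$b = -18300$ ($b = -36 + 6 \left(41 \left(-73\right) - 51\right) = -36 + 6 \left(-2993 - 51\right) = -36 + 6 \left(-3044\right) = -36 - 18264 = -18300$)
$u{\left(l,G \right)} = \frac{\sqrt{G^{2} + l^{2}}}{4}$ ($u{\left(l,G \right)} = \frac{\sqrt{l^{2} + G^{2}}}{4} = \frac{\sqrt{G^{2} + l^{2}}}{4}$)
$\frac{u{\left(-193,79 \right)} + b}{V + 10003} = \frac{\frac{\sqrt{79^{2} + \left(-193\right)^{2}}}{4} - 18300}{-22255 + 10003} = \frac{\frac{\sqrt{6241 + 37249}}{4} - 18300}{-12252} = \left(\frac{\sqrt{43490}}{4} - 18300\right) \left(- \frac{1}{12252}\right) = \left(-18300 + \frac{\sqrt{43490}}{4}\right) \left(- \frac{1}{12252}\right) = \frac{1525}{1021} - \frac{\sqrt{43490}}{49008}$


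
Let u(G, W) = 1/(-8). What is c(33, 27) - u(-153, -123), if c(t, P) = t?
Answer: 265/8 ≈ 33.125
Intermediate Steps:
u(G, W) = -⅛
c(33, 27) - u(-153, -123) = 33 - 1*(-⅛) = 33 + ⅛ = 265/8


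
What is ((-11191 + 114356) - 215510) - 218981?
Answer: -331326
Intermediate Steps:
((-11191 + 114356) - 215510) - 218981 = (103165 - 215510) - 218981 = -112345 - 218981 = -331326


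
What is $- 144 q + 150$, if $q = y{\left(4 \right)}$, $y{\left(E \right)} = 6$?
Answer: $-714$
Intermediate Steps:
$q = 6$
$- 144 q + 150 = \left(-144\right) 6 + 150 = -864 + 150 = -714$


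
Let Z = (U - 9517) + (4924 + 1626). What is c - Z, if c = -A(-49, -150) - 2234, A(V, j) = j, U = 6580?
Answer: -5697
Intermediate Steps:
c = -2084 (c = -1*(-150) - 2234 = 150 - 2234 = -2084)
Z = 3613 (Z = (6580 - 9517) + (4924 + 1626) = -2937 + 6550 = 3613)
c - Z = -2084 - 1*3613 = -2084 - 3613 = -5697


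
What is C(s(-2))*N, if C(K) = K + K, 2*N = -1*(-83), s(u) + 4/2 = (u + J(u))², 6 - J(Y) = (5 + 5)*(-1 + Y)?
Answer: 95782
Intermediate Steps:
J(Y) = 16 - 10*Y (J(Y) = 6 - (5 + 5)*(-1 + Y) = 6 - 10*(-1 + Y) = 6 - (-10 + 10*Y) = 6 + (10 - 10*Y) = 16 - 10*Y)
s(u) = -2 + (16 - 9*u)² (s(u) = -2 + (u + (16 - 10*u))² = -2 + (16 - 9*u)²)
N = 83/2 (N = (-1*(-83))/2 = (½)*83 = 83/2 ≈ 41.500)
C(K) = 2*K
C(s(-2))*N = (2*(-2 + (-16 + 9*(-2))²))*(83/2) = (2*(-2 + (-16 - 18)²))*(83/2) = (2*(-2 + (-34)²))*(83/2) = (2*(-2 + 1156))*(83/2) = (2*1154)*(83/2) = 2308*(83/2) = 95782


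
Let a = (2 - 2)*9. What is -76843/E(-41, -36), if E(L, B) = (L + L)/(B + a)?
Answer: -1383174/41 ≈ -33736.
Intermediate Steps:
a = 0 (a = 0*9 = 0)
E(L, B) = 2*L/B (E(L, B) = (L + L)/(B + 0) = (2*L)/B = 2*L/B)
-76843/E(-41, -36) = -76843/(2*(-41)/(-36)) = -76843/(2*(-41)*(-1/36)) = -76843/41/18 = -76843*18/41 = -1383174/41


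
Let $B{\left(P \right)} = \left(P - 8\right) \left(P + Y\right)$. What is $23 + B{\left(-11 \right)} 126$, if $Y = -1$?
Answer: $28751$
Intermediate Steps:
$B{\left(P \right)} = \left(-1 + P\right) \left(-8 + P\right)$ ($B{\left(P \right)} = \left(P - 8\right) \left(P - 1\right) = \left(-8 + P\right) \left(-1 + P\right) = \left(-1 + P\right) \left(-8 + P\right)$)
$23 + B{\left(-11 \right)} 126 = 23 + \left(8 + \left(-11\right)^{2} - -99\right) 126 = 23 + \left(8 + 121 + 99\right) 126 = 23 + 228 \cdot 126 = 23 + 28728 = 28751$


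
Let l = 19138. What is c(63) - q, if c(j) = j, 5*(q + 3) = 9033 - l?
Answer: 2087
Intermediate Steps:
q = -2024 (q = -3 + (9033 - 1*19138)/5 = -3 + (9033 - 19138)/5 = -3 + (⅕)*(-10105) = -3 - 2021 = -2024)
c(63) - q = 63 - 1*(-2024) = 63 + 2024 = 2087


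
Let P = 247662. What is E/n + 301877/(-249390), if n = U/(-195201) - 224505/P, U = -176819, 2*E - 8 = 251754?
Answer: -168631276220417286151/893739691170 ≈ -1.8868e+8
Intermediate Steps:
E = 125881 (E = 4 + (1/2)*251754 = 4 + 125877 = 125881)
n = -3583703/5371541118 (n = -176819/(-195201) - 224505/247662 = -176819*(-1/195201) - 224505*1/247662 = 176819/195201 - 24945/27518 = -3583703/5371541118 ≈ -0.00066717)
E/n + 301877/(-249390) = 125881/(-3583703/5371541118) + 301877/(-249390) = 125881*(-5371541118/3583703) + 301877*(-1/249390) = -676174967474958/3583703 - 301877/249390 = -168631276220417286151/893739691170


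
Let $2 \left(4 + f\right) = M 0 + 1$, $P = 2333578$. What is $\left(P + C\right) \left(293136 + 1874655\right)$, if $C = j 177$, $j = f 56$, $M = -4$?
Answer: $4983504380826$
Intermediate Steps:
$f = - \frac{7}{2}$ ($f = -4 + \frac{\left(-4\right) 0 + 1}{2} = -4 + \frac{0 + 1}{2} = -4 + \frac{1}{2} \cdot 1 = -4 + \frac{1}{2} = - \frac{7}{2} \approx -3.5$)
$j = -196$ ($j = \left(- \frac{7}{2}\right) 56 = -196$)
$C = -34692$ ($C = \left(-196\right) 177 = -34692$)
$\left(P + C\right) \left(293136 + 1874655\right) = \left(2333578 - 34692\right) \left(293136 + 1874655\right) = 2298886 \cdot 2167791 = 4983504380826$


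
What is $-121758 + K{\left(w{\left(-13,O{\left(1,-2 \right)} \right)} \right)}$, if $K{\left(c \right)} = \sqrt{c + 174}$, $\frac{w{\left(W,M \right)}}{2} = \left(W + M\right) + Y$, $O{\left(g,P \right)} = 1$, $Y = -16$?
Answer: $-121758 + \sqrt{118} \approx -1.2175 \cdot 10^{5}$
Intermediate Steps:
$w{\left(W,M \right)} = -32 + 2 M + 2 W$ ($w{\left(W,M \right)} = 2 \left(\left(W + M\right) - 16\right) = 2 \left(\left(M + W\right) - 16\right) = 2 \left(-16 + M + W\right) = -32 + 2 M + 2 W$)
$K{\left(c \right)} = \sqrt{174 + c}$
$-121758 + K{\left(w{\left(-13,O{\left(1,-2 \right)} \right)} \right)} = -121758 + \sqrt{174 + \left(-32 + 2 \cdot 1 + 2 \left(-13\right)\right)} = -121758 + \sqrt{174 - 56} = -121758 + \sqrt{118}$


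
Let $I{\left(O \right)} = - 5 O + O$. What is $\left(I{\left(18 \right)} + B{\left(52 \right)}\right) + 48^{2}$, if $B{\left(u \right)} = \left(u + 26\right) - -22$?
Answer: $2332$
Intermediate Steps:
$I{\left(O \right)} = - 4 O$
$B{\left(u \right)} = 48 + u$ ($B{\left(u \right)} = \left(26 + u\right) + 22 = 48 + u$)
$\left(I{\left(18 \right)} + B{\left(52 \right)}\right) + 48^{2} = \left(\left(-4\right) 18 + \left(48 + 52\right)\right) + 48^{2} = \left(-72 + 100\right) + 2304 = 28 + 2304 = 2332$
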